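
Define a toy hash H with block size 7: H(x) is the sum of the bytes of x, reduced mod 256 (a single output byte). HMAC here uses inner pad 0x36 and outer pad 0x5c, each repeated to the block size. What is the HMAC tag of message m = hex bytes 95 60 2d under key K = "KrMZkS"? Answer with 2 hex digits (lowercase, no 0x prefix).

Key "KrMZkS" = 4b 72 4d 5a 6b 53 is 6 bytes ≤ B = 7; zero-pad to 7 bytes: K' = 4b 72 4d 5a 6b 53 00.
K' ⊕ ipad = 7d 44 7b 6c 5d 65 36.  K' ⊕ opad = 17 2e 11 06 37 0f 5c.
Inner input = (K'⊕ipad) ∥ m = 7d 44 7b 6c 5d 65 36 ∥ 95 60 2d.
Inner hash: sum = 125+68+123+108+93+101+54+149+96+45 = 962; mod 256 = 194 → c2.
Outer input = (K'⊕opad) ∥ inner = 17 2e 11 06 37 0f 5c ∥ c2.
Outer hash (tag): sum = 23+46+17+6+55+15+92+194 = 448; mod 256 = 192 → c0.

c0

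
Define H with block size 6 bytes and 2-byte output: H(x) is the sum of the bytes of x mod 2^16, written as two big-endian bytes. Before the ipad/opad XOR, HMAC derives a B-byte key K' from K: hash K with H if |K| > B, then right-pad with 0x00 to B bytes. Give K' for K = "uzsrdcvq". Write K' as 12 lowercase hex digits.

038200000000

|K| = 8 > B = 6, so first hash the key.
H(K): sum = 117+122+115+114+100+99+118+113 = 898 → 03 82.
Zero-pad H(K) = 03 82 to 6 bytes: K' = 03 82 00 00 00 00.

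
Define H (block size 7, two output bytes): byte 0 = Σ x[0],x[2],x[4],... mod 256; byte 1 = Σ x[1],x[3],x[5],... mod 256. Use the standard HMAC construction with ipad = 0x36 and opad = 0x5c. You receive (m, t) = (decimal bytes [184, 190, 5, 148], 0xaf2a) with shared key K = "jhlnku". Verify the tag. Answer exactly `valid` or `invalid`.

Key "jhlnku" = 6a 68 6c 6e 6b 75 is 6 bytes ≤ B = 7; zero-pad to 7 bytes: K' = 6a 68 6c 6e 6b 75 00.
K' ⊕ ipad = 5c 5e 5a 58 5d 43 36; K' ⊕ opad = 36 34 30 32 37 29 5c.
Inner hash: even-index sum = 667 mod 256 = 155; odd-index sum = 438 mod 256 = 182 → 9b b6.
Outer hash (recomputed tag): even-index sum = 431 mod 256 = 175; odd-index sum = 298 mod 256 = 42 → af 2a.
Recomputed tag = af2a; claimed = af2a → match.

valid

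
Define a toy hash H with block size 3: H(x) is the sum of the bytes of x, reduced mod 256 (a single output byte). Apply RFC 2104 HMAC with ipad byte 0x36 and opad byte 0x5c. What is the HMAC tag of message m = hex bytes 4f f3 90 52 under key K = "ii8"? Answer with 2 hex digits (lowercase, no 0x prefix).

be

Key "ii8" = 69 69 38 is exactly B = 3 bytes: K' = 69 69 38.
K' ⊕ ipad = 5f 5f 0e.  K' ⊕ opad = 35 35 64.
Inner input = (K'⊕ipad) ∥ m = 5f 5f 0e ∥ 4f f3 90 52.
Inner hash: sum = 95+95+14+79+243+144+82 = 752; mod 256 = 240 → f0.
Outer input = (K'⊕opad) ∥ inner = 35 35 64 ∥ f0.
Outer hash (tag): sum = 53+53+100+240 = 446; mod 256 = 190 → be.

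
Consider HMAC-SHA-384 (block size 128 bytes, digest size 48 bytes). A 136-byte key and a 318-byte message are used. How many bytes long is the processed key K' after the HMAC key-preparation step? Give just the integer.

Key is 136 > 128 bytes, so it is hashed to 48 bytes then zero-padded to 128: |K'| = 128.

128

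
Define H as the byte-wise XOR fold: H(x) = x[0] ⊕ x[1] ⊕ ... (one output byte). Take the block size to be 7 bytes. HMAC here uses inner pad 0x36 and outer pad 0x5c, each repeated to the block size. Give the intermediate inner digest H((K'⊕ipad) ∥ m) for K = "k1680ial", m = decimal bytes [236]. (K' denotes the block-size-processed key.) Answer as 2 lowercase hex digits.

Key "k1680ial" = 6b 31 36 38 30 69 61 6c is 8 bytes > B = 7, so hash it first: H(key) = 00, then zero-pad to 7 bytes: K' = 00 00 00 00 00 00 00.
K' ⊕ ipad = 36 36 36 36 36 36 36.
Inner input = 36 36 36 36 36 36 36 ∥ ec.
Inner hash: XOR 36⊕36⊕36⊕36⊕36⊕36⊕36⊕ec = da.

da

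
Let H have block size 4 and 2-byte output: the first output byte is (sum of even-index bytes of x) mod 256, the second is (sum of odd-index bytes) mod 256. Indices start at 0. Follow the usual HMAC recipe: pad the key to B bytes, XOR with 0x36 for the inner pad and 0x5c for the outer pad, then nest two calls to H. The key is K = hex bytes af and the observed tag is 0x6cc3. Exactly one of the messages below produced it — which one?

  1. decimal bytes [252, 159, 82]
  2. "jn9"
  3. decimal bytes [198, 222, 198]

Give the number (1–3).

Key hex bytes af is 1 byte ≤ B = 4; zero-pad to 4 bytes: K' = af 00 00 00.
K' ⊕ ipad = 99 36 36 36; K' ⊕ opad = f3 5c 5c 5c.
m1: inner = H(99 36 36 36 fc 9f 52) = 1d 0b; tag = H(f3 5c 5c 5c 1d 0b) = 6cc3 ← matches
m2: inner = H(99 36 36 36 6a 6e 39) = 72 da; tag = H(f3 5c 5c 5c 72 da) = c192
m3: inner = H(99 36 36 36 c6 de c6) = 5b 4a; tag = H(f3 5c 5c 5c 5b 4a) = aa02

1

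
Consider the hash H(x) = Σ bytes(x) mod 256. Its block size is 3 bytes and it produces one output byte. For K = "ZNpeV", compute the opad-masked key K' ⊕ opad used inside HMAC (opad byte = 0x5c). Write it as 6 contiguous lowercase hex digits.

8f5c5c

Key "ZNpeV" = 5a 4e 70 65 56 is 5 bytes > B = 3, so hash it first: H(key) = d3, then zero-pad to 3 bytes: K' = d3 00 00.
XOR each byte with 0x5c: d3⊕5c=8f, 00⊕5c=5c, 00⊕5c=5c.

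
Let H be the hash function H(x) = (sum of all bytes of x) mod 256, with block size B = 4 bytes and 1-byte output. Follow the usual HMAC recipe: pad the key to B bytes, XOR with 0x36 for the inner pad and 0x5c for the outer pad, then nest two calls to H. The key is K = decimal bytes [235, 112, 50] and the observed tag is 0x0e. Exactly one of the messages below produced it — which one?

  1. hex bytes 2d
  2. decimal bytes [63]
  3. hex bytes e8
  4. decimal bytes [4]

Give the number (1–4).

Key decimal bytes [235, 112, 50] = eb 70 32 is 3 bytes ≤ B = 4; zero-pad to 4 bytes: K' = eb 70 32 00.
K' ⊕ ipad = dd 46 04 36; K' ⊕ opad = b7 2c 6e 5c.
m1: inner = H(dd 46 04 36 2d) = 8a; tag = H(b7 2c 6e 5c 8a) = 37
m2: inner = H(dd 46 04 36 3f) = 9c; tag = H(b7 2c 6e 5c 9c) = 49
m3: inner = H(dd 46 04 36 e8) = 45; tag = H(b7 2c 6e 5c 45) = f2
m4: inner = H(dd 46 04 36 04) = 61; tag = H(b7 2c 6e 5c 61) = 0e ← matches

4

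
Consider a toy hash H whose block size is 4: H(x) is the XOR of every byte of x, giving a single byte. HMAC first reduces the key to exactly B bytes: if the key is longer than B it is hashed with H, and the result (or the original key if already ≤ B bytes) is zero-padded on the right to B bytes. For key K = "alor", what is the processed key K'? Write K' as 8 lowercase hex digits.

Key "alor" = 61 6c 6f 72 is exactly B = 4 bytes: K' = 61 6c 6f 72.

616c6f72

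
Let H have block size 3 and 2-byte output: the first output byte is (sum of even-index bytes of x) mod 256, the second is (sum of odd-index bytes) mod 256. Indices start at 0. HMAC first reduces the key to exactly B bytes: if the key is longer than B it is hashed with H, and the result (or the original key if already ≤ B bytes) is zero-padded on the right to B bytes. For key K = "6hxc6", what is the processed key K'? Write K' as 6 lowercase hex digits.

e4cb00

|K| = 5 > B = 3, so first hash the key.
H(K): even-index sum = 228 mod 256 = 228; odd-index sum = 203 mod 256 = 203 → e4 cb.
Zero-pad H(K) = e4 cb to 3 bytes: K' = e4 cb 00.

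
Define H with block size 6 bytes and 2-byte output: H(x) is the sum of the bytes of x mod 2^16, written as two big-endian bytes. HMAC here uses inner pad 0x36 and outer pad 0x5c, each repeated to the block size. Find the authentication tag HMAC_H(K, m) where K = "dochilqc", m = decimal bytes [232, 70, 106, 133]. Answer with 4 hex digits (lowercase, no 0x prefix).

0288

Key "dochilqc" = 64 6f 63 68 69 6c 71 63 is 8 bytes > B = 6, so hash it first: H(key) = 03 47, then zero-pad to 6 bytes: K' = 03 47 00 00 00 00.
K' ⊕ ipad = 35 71 36 36 36 36.  K' ⊕ opad = 5f 1b 5c 5c 5c 5c.
Inner input = (K'⊕ipad) ∥ m = 35 71 36 36 36 36 ∥ e8 46 6a 85.
Inner hash: sum = 53+113+54+54+54+54+232+70+106+133 = 923 → 03 9b.
Outer input = (K'⊕opad) ∥ inner = 5f 1b 5c 5c 5c 5c ∥ 03 9b.
Outer hash (tag): sum = 95+27+92+92+92+92+3+155 = 648 → 02 88.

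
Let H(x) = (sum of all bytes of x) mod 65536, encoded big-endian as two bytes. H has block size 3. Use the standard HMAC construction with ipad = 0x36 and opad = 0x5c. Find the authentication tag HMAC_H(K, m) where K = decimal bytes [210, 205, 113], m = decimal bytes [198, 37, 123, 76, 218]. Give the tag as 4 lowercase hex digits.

0202

Key decimal bytes [210, 205, 113] = d2 cd 71 is exactly B = 3 bytes: K' = d2 cd 71.
K' ⊕ ipad = e4 fb 47.  K' ⊕ opad = 8e 91 2d.
Inner input = (K'⊕ipad) ∥ m = e4 fb 47 ∥ c6 25 7b 4c da.
Inner hash: sum = 228+251+71+198+37+123+76+218 = 1202 → 04 b2.
Outer input = (K'⊕opad) ∥ inner = 8e 91 2d ∥ 04 b2.
Outer hash (tag): sum = 142+145+45+4+178 = 514 → 02 02.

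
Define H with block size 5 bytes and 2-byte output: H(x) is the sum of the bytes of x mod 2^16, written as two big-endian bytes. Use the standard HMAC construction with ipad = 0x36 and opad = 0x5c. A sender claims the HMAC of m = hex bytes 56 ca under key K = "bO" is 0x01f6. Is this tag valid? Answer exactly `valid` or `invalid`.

valid

Key "bO" = 62 4f is 2 bytes ≤ B = 5; zero-pad to 5 bytes: K' = 62 4f 00 00 00.
K' ⊕ ipad = 54 79 36 36 36; K' ⊕ opad = 3e 13 5c 5c 5c.
Inner hash: sum = 84+121+54+54+54+86+202 = 655 → 02 8f.
Outer hash (recomputed tag): sum = 62+19+92+92+92+2+143 = 502 → 01 f6.
Recomputed tag = 01f6; claimed = 01f6 → match.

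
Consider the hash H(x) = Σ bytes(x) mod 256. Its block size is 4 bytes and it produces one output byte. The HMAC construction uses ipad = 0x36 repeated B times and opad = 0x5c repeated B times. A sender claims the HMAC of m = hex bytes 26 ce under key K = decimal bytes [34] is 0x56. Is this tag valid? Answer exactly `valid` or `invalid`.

invalid

Key decimal bytes [34] = 22 is 1 byte ≤ B = 4; zero-pad to 4 bytes: K' = 22 00 00 00.
K' ⊕ ipad = 14 36 36 36; K' ⊕ opad = 7e 5c 5c 5c.
Inner hash: sum = 20+54+54+54+38+206 = 426; mod 256 = 170 → aa.
Outer hash (recomputed tag): sum = 126+92+92+92+170 = 572; mod 256 = 60 → 3c.
Recomputed tag = 3c; claimed = 56 → mismatch.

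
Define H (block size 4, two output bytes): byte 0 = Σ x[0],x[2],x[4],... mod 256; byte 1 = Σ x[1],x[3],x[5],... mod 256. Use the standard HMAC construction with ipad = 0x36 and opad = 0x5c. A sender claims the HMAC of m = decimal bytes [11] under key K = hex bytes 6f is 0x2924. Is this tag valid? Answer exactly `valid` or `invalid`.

Key hex bytes 6f is 1 byte ≤ B = 4; zero-pad to 4 bytes: K' = 6f 00 00 00.
K' ⊕ ipad = 59 36 36 36; K' ⊕ opad = 33 5c 5c 5c.
Inner hash: even-index sum = 154 mod 256 = 154; odd-index sum = 108 mod 256 = 108 → 9a 6c.
Outer hash (recomputed tag): even-index sum = 297 mod 256 = 41; odd-index sum = 292 mod 256 = 36 → 29 24.
Recomputed tag = 2924; claimed = 2924 → match.

valid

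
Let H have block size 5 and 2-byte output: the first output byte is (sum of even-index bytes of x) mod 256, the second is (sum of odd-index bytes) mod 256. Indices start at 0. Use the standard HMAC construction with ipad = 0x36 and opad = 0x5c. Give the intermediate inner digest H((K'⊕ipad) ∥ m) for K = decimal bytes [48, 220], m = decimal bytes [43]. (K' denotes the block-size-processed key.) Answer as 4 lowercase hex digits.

724b

Key decimal bytes [48, 220] = 30 dc is 2 bytes ≤ B = 5; zero-pad to 5 bytes: K' = 30 dc 00 00 00.
K' ⊕ ipad = 06 ea 36 36 36.
Inner input = 06 ea 36 36 36 ∥ 2b.
Inner hash: even-index sum = 114 mod 256 = 114; odd-index sum = 331 mod 256 = 75 → 72 4b.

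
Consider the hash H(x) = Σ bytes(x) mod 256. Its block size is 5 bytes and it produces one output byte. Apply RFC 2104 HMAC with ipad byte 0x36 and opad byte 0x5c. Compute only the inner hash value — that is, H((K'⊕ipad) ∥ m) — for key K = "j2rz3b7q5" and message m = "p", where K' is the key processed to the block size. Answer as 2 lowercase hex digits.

14

Key "j2rz3b7q5" = 6a 32 72 7a 33 62 37 71 35 is 9 bytes > B = 5, so hash it first: H(key) = fa, then zero-pad to 5 bytes: K' = fa 00 00 00 00.
K' ⊕ ipad = cc 36 36 36 36.
Inner input = cc 36 36 36 36 ∥ 70.
Inner hash: sum = 204+54+54+54+54+112 = 532; mod 256 = 20 → 14.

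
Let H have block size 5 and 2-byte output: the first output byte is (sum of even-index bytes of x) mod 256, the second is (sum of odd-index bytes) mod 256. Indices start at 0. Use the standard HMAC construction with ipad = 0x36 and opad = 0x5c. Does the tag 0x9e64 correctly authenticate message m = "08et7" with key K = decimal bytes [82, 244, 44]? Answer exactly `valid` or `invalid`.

Key decimal bytes [82, 244, 44] = 52 f4 2c is 3 bytes ≤ B = 5; zero-pad to 5 bytes: K' = 52 f4 2c 00 00.
K' ⊕ ipad = 64 c2 1a 36 36; K' ⊕ opad = 0e a8 70 5c 5c.
Inner hash: even-index sum = 352 mod 256 = 96; odd-index sum = 452 mod 256 = 196 → 60 c4.
Outer hash (recomputed tag): even-index sum = 414 mod 256 = 158; odd-index sum = 356 mod 256 = 100 → 9e 64.
Recomputed tag = 9e64; claimed = 9e64 → match.

valid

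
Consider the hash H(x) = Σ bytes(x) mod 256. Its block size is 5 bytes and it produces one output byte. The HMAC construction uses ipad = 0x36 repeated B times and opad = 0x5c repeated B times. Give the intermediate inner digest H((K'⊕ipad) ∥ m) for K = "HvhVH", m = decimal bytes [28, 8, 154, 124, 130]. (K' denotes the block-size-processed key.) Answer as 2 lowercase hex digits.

Key "HvhVH" = 48 76 68 56 48 is exactly B = 5 bytes: K' = 48 76 68 56 48.
K' ⊕ ipad = 7e 40 5e 60 7e.
Inner input = 7e 40 5e 60 7e ∥ 1c 08 9a 7c 82.
Inner hash: sum = 126+64+94+96+126+28+8+154+124+130 = 950; mod 256 = 182 → b6.

b6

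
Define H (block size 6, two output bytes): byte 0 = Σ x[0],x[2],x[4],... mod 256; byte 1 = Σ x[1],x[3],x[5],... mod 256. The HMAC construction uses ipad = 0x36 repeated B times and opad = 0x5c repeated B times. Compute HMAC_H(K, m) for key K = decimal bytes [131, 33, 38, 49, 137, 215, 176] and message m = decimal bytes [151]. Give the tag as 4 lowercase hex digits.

Key decimal bytes [131, 33, 38, 49, 137, 215, 176] = 83 21 26 31 89 d7 b0 is 7 bytes > B = 6, so hash it first: H(key) = e2 29, then zero-pad to 6 bytes: K' = e2 29 00 00 00 00.
K' ⊕ ipad = d4 1f 36 36 36 36.  K' ⊕ opad = be 75 5c 5c 5c 5c.
Inner input = (K'⊕ipad) ∥ m = d4 1f 36 36 36 36 ∥ 97.
Inner hash: even-index sum = 471 mod 256 = 215; odd-index sum = 139 mod 256 = 139 → d7 8b.
Outer input = (K'⊕opad) ∥ inner = be 75 5c 5c 5c 5c ∥ d7 8b.
Outer hash (tag): even-index sum = 589 mod 256 = 77; odd-index sum = 440 mod 256 = 184 → 4d b8.

4db8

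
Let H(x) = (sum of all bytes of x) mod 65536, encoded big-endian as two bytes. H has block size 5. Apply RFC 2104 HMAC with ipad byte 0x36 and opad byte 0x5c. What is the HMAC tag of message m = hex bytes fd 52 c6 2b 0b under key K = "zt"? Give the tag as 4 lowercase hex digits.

01e0

Key "zt" = 7a 74 is 2 bytes ≤ B = 5; zero-pad to 5 bytes: K' = 7a 74 00 00 00.
K' ⊕ ipad = 4c 42 36 36 36.  K' ⊕ opad = 26 28 5c 5c 5c.
Inner input = (K'⊕ipad) ∥ m = 4c 42 36 36 36 ∥ fd 52 c6 2b 0b.
Inner hash: sum = 76+66+54+54+54+253+82+198+43+11 = 891 → 03 7b.
Outer input = (K'⊕opad) ∥ inner = 26 28 5c 5c 5c ∥ 03 7b.
Outer hash (tag): sum = 38+40+92+92+92+3+123 = 480 → 01 e0.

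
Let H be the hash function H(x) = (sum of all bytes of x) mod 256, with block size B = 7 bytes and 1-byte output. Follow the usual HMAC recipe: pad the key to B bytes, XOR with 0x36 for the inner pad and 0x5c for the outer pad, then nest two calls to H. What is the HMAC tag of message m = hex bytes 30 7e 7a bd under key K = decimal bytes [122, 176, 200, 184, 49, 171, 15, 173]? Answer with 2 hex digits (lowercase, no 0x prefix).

e3

Key decimal bytes [122, 176, 200, 184, 49, 171, 15, 173] = 7a b0 c8 b8 31 ab 0f ad is 8 bytes > B = 7, so hash it first: H(key) = 42, then zero-pad to 7 bytes: K' = 42 00 00 00 00 00 00.
K' ⊕ ipad = 74 36 36 36 36 36 36.  K' ⊕ opad = 1e 5c 5c 5c 5c 5c 5c.
Inner input = (K'⊕ipad) ∥ m = 74 36 36 36 36 36 36 ∥ 30 7e 7a bd.
Inner hash: sum = 116+54+54+54+54+54+54+48+126+122+189 = 925; mod 256 = 157 → 9d.
Outer input = (K'⊕opad) ∥ inner = 1e 5c 5c 5c 5c 5c 5c ∥ 9d.
Outer hash (tag): sum = 30+92+92+92+92+92+92+157 = 739; mod 256 = 227 → e3.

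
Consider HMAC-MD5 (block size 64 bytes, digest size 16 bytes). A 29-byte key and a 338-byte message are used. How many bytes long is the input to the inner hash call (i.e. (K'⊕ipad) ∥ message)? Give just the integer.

Key is 29 ≤ 64 bytes, zero-padded: |K'| = 64.
Inner input = (K'⊕ipad) ∥ m → 64 + 338 = 402 bytes.

402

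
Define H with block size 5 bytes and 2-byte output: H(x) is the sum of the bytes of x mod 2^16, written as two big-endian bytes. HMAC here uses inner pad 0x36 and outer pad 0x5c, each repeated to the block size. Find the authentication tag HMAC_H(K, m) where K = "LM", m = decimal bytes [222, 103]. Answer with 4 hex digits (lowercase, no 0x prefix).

Key "LM" = 4c 4d is 2 bytes ≤ B = 5; zero-pad to 5 bytes: K' = 4c 4d 00 00 00.
K' ⊕ ipad = 7a 7b 36 36 36.  K' ⊕ opad = 10 11 5c 5c 5c.
Inner input = (K'⊕ipad) ∥ m = 7a 7b 36 36 36 ∥ de 67.
Inner hash: sum = 122+123+54+54+54+222+103 = 732 → 02 dc.
Outer input = (K'⊕opad) ∥ inner = 10 11 5c 5c 5c ∥ 02 dc.
Outer hash (tag): sum = 16+17+92+92+92+2+220 = 531 → 02 13.

0213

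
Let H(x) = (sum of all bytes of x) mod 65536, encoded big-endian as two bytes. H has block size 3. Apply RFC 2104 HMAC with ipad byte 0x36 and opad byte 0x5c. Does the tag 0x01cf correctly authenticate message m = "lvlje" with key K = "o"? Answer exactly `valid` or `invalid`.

valid

Key "o" = 6f is 1 byte ≤ B = 3; zero-pad to 3 bytes: K' = 6f 00 00.
K' ⊕ ipad = 59 36 36; K' ⊕ opad = 33 5c 5c.
Inner hash: sum = 89+54+54+108+118+108+106+101 = 738 → 02 e2.
Outer hash (recomputed tag): sum = 51+92+92+2+226 = 463 → 01 cf.
Recomputed tag = 01cf; claimed = 01cf → match.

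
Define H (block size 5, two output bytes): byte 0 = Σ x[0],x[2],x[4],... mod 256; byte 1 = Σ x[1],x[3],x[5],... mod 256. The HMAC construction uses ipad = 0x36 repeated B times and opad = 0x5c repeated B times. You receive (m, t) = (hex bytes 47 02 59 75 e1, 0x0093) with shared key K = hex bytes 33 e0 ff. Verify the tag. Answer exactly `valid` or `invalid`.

invalid

Key hex bytes 33 e0 ff is 3 bytes ≤ B = 5; zero-pad to 5 bytes: K' = 33 e0 ff 00 00.
K' ⊕ ipad = 05 d6 c9 36 36; K' ⊕ opad = 6f bc a3 5c 5c.
Inner hash: even-index sum = 379 mod 256 = 123; odd-index sum = 653 mod 256 = 141 → 7b 8d.
Outer hash (recomputed tag): even-index sum = 507 mod 256 = 251; odd-index sum = 403 mod 256 = 147 → fb 93.
Recomputed tag = fb93; claimed = 0093 → mismatch.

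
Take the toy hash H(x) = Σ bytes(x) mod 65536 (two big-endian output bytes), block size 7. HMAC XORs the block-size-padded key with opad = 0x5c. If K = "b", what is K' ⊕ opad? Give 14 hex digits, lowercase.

Key "b" = 62 is 1 byte ≤ B = 7; zero-pad to 7 bytes: K' = 62 00 00 00 00 00 00.
XOR each byte with 0x5c: 62⊕5c=3e, 00⊕5c=5c, 00⊕5c=5c, 00⊕5c=5c, 00⊕5c=5c, 00⊕5c=5c, 00⊕5c=5c.

3e5c5c5c5c5c5c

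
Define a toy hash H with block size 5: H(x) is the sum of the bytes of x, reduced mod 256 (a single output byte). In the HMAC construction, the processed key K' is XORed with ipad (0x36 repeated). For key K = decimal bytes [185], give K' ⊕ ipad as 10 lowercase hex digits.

8f36363636

Key decimal bytes [185] = b9 is 1 byte ≤ B = 5; zero-pad to 5 bytes: K' = b9 00 00 00 00.
XOR each byte with 0x36: b9⊕36=8f, 00⊕36=36, 00⊕36=36, 00⊕36=36, 00⊕36=36.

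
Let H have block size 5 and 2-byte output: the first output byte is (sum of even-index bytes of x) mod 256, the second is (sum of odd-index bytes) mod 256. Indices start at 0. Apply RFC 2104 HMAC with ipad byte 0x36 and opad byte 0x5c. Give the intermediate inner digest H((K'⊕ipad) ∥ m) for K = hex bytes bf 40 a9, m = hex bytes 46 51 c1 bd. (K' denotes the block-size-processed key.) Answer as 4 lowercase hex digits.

6cb3

Key hex bytes bf 40 a9 is 3 bytes ≤ B = 5; zero-pad to 5 bytes: K' = bf 40 a9 00 00.
K' ⊕ ipad = 89 76 9f 36 36.
Inner input = 89 76 9f 36 36 ∥ 46 51 c1 bd.
Inner hash: even-index sum = 620 mod 256 = 108; odd-index sum = 435 mod 256 = 179 → 6c b3.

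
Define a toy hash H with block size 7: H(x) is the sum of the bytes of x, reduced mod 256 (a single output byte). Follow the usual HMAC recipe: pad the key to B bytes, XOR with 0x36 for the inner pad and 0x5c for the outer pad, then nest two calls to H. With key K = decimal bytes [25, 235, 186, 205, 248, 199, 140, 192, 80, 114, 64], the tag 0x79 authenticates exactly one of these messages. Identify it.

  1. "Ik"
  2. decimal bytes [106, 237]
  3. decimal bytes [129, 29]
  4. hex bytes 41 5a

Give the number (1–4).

Key decimal bytes [25, 235, 186, 205, 248, 199, 140, 192, 80, 114, 64] = 19 eb ba cd f8 c7 8c c0 50 72 40 is 11 bytes > B = 7, so hash it first: H(key) = 98, then zero-pad to 7 bytes: K' = 98 00 00 00 00 00 00.
K' ⊕ ipad = ae 36 36 36 36 36 36; K' ⊕ opad = c4 5c 5c 5c 5c 5c 5c.
m1: inner = H(ae 36 36 36 36 36 36 49 6b) = a6; tag = H(c4 5c 5c 5c 5c 5c 5c a6) = 92
m2: inner = H(ae 36 36 36 36 36 36 6a ed) = 49; tag = H(c4 5c 5c 5c 5c 5c 5c 49) = 35
m3: inner = H(ae 36 36 36 36 36 36 81 1d) = 90; tag = H(c4 5c 5c 5c 5c 5c 5c 90) = 7c
m4: inner = H(ae 36 36 36 36 36 36 41 5a) = 8d; tag = H(c4 5c 5c 5c 5c 5c 5c 8d) = 79 ← matches

4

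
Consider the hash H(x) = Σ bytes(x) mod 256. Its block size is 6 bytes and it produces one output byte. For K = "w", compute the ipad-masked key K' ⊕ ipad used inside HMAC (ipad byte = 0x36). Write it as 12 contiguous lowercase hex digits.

413636363636

Key "w" = 77 is 1 byte ≤ B = 6; zero-pad to 6 bytes: K' = 77 00 00 00 00 00.
XOR each byte with 0x36: 77⊕36=41, 00⊕36=36, 00⊕36=36, 00⊕36=36, 00⊕36=36, 00⊕36=36.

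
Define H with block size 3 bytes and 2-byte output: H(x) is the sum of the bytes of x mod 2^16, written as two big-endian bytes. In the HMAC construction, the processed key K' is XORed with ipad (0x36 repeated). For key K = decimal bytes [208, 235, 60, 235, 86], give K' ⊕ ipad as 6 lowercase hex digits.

Key decimal bytes [208, 235, 60, 235, 86] = d0 eb 3c eb 56 is 5 bytes > B = 3, so hash it first: H(key) = 03 38, then zero-pad to 3 bytes: K' = 03 38 00.
XOR each byte with 0x36: 03⊕36=35, 38⊕36=0e, 00⊕36=36.

350e36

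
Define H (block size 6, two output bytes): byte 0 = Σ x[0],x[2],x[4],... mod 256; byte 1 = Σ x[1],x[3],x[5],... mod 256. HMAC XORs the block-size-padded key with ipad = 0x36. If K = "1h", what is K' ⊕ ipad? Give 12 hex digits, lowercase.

Key "1h" = 31 68 is 2 bytes ≤ B = 6; zero-pad to 6 bytes: K' = 31 68 00 00 00 00.
XOR each byte with 0x36: 31⊕36=07, 68⊕36=5e, 00⊕36=36, 00⊕36=36, 00⊕36=36, 00⊕36=36.

075e36363636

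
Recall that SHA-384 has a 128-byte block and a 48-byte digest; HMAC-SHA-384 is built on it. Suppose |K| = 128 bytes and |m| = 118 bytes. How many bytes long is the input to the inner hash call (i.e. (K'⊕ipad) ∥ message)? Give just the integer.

246

Key is 128 ≤ 128 bytes, zero-padded: |K'| = 128.
Inner input = (K'⊕ipad) ∥ m → 128 + 118 = 246 bytes.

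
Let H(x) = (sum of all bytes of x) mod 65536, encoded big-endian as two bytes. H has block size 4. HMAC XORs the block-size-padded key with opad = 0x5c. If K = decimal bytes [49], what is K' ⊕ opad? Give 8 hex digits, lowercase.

Key decimal bytes [49] = 31 is 1 byte ≤ B = 4; zero-pad to 4 bytes: K' = 31 00 00 00.
XOR each byte with 0x5c: 31⊕5c=6d, 00⊕5c=5c, 00⊕5c=5c, 00⊕5c=5c.

6d5c5c5c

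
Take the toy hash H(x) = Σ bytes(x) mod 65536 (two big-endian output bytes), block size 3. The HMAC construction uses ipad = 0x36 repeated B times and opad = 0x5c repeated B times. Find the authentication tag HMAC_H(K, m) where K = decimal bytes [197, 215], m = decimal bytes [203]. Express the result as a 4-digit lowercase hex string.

0257

Key decimal bytes [197, 215] = c5 d7 is 2 bytes ≤ B = 3; zero-pad to 3 bytes: K' = c5 d7 00.
K' ⊕ ipad = f3 e1 36.  K' ⊕ opad = 99 8b 5c.
Inner input = (K'⊕ipad) ∥ m = f3 e1 36 ∥ cb.
Inner hash: sum = 243+225+54+203 = 725 → 02 d5.
Outer input = (K'⊕opad) ∥ inner = 99 8b 5c ∥ 02 d5.
Outer hash (tag): sum = 153+139+92+2+213 = 599 → 02 57.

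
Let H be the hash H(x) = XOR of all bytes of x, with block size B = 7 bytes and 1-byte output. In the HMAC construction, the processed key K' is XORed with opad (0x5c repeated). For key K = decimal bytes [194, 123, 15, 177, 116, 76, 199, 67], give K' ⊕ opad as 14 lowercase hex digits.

e75c5c5c5c5c5c

Key decimal bytes [194, 123, 15, 177, 116, 76, 199, 67] = c2 7b 0f b1 74 4c c7 43 is 8 bytes > B = 7, so hash it first: H(key) = bb, then zero-pad to 7 bytes: K' = bb 00 00 00 00 00 00.
XOR each byte with 0x5c: bb⊕5c=e7, 00⊕5c=5c, 00⊕5c=5c, 00⊕5c=5c, 00⊕5c=5c, 00⊕5c=5c, 00⊕5c=5c.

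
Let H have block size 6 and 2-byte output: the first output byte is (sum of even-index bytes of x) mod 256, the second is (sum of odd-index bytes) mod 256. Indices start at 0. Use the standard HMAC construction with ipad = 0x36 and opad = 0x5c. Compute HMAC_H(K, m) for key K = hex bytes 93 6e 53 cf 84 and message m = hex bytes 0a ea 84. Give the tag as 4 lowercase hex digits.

0092

Key hex bytes 93 6e 53 cf 84 is 5 bytes ≤ B = 6; zero-pad to 6 bytes: K' = 93 6e 53 cf 84 00.
K' ⊕ ipad = a5 58 65 f9 b2 36.  K' ⊕ opad = cf 32 0f 93 d8 5c.
Inner input = (K'⊕ipad) ∥ m = a5 58 65 f9 b2 36 ∥ 0a ea 84.
Inner hash: even-index sum = 586 mod 256 = 74; odd-index sum = 625 mod 256 = 113 → 4a 71.
Outer input = (K'⊕opad) ∥ inner = cf 32 0f 93 d8 5c ∥ 4a 71.
Outer hash (tag): even-index sum = 512 mod 256 = 0; odd-index sum = 402 mod 256 = 146 → 00 92.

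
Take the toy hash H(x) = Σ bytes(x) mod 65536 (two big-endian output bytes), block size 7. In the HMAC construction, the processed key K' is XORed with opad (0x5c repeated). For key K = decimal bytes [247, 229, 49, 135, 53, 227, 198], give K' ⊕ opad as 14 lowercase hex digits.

Key decimal bytes [247, 229, 49, 135, 53, 227, 198] = f7 e5 31 87 35 e3 c6 is exactly B = 7 bytes: K' = f7 e5 31 87 35 e3 c6.
XOR each byte with 0x5c: f7⊕5c=ab, e5⊕5c=b9, 31⊕5c=6d, 87⊕5c=db, 35⊕5c=69, e3⊕5c=bf, c6⊕5c=9a.

abb96ddb69bf9a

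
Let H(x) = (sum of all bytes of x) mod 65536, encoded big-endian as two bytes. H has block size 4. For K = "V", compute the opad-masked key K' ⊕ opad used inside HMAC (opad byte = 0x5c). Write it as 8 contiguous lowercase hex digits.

Key "V" = 56 is 1 byte ≤ B = 4; zero-pad to 4 bytes: K' = 56 00 00 00.
XOR each byte with 0x5c: 56⊕5c=0a, 00⊕5c=5c, 00⊕5c=5c, 00⊕5c=5c.

0a5c5c5c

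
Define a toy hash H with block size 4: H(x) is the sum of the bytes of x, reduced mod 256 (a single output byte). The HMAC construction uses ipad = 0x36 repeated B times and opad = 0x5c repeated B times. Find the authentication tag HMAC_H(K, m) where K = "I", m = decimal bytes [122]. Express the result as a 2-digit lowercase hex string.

c4

Key "I" = 49 is 1 byte ≤ B = 4; zero-pad to 4 bytes: K' = 49 00 00 00.
K' ⊕ ipad = 7f 36 36 36.  K' ⊕ opad = 15 5c 5c 5c.
Inner input = (K'⊕ipad) ∥ m = 7f 36 36 36 ∥ 7a.
Inner hash: sum = 127+54+54+54+122 = 411; mod 256 = 155 → 9b.
Outer input = (K'⊕opad) ∥ inner = 15 5c 5c 5c ∥ 9b.
Outer hash (tag): sum = 21+92+92+92+155 = 452; mod 256 = 196 → c4.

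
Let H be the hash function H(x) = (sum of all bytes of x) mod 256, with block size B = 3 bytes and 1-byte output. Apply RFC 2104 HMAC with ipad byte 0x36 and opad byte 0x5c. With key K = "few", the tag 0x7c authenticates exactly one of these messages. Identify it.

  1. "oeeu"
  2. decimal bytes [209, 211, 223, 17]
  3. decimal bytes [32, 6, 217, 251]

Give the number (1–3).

3

Key "few" = 66 65 77 is exactly B = 3 bytes: K' = 66 65 77.
K' ⊕ ipad = 50 53 41; K' ⊕ opad = 3a 39 2b.
m1: inner = H(50 53 41 6f 65 65 75) = 92; tag = H(3a 39 2b 92) = 30
m2: inner = H(50 53 41 d1 d3 df 11) = 78; tag = H(3a 39 2b 78) = 16
m3: inner = H(50 53 41 20 06 d9 fb) = de; tag = H(3a 39 2b de) = 7c ← matches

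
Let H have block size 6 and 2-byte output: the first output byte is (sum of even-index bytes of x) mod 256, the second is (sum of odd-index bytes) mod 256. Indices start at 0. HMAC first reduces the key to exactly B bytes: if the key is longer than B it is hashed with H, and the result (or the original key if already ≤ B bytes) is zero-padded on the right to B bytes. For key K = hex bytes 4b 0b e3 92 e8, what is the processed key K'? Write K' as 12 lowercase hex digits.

4b0be392e800

Key hex bytes 4b 0b e3 92 e8 is 5 bytes ≤ B = 6; zero-pad to 6 bytes: K' = 4b 0b e3 92 e8 00.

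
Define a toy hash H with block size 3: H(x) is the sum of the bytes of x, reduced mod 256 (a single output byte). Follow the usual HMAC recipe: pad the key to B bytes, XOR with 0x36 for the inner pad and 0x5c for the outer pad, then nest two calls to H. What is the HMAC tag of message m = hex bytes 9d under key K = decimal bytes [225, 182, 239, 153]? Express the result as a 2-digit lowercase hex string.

2d

Key decimal bytes [225, 182, 239, 153] = e1 b6 ef 99 is 4 bytes > B = 3, so hash it first: H(key) = 1f, then zero-pad to 3 bytes: K' = 1f 00 00.
K' ⊕ ipad = 29 36 36.  K' ⊕ opad = 43 5c 5c.
Inner input = (K'⊕ipad) ∥ m = 29 36 36 ∥ 9d.
Inner hash: sum = 41+54+54+157 = 306; mod 256 = 50 → 32.
Outer input = (K'⊕opad) ∥ inner = 43 5c 5c ∥ 32.
Outer hash (tag): sum = 67+92+92+50 = 301; mod 256 = 45 → 2d.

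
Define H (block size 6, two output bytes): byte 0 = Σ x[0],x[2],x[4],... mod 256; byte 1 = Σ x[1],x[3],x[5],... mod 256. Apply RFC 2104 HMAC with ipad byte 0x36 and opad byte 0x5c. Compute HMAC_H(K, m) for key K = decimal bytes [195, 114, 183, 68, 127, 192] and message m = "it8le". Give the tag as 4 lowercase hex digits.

726e

Key decimal bytes [195, 114, 183, 68, 127, 192] = c3 72 b7 44 7f c0 is exactly B = 6 bytes: K' = c3 72 b7 44 7f c0.
K' ⊕ ipad = f5 44 81 72 49 f6.  K' ⊕ opad = 9f 2e eb 18 23 9c.
Inner input = (K'⊕ipad) ∥ m = f5 44 81 72 49 f6 ∥ 69 74 38 6c 65.
Inner hash: even-index sum = 709 mod 256 = 197; odd-index sum = 652 mod 256 = 140 → c5 8c.
Outer input = (K'⊕opad) ∥ inner = 9f 2e eb 18 23 9c ∥ c5 8c.
Outer hash (tag): even-index sum = 626 mod 256 = 114; odd-index sum = 366 mod 256 = 110 → 72 6e.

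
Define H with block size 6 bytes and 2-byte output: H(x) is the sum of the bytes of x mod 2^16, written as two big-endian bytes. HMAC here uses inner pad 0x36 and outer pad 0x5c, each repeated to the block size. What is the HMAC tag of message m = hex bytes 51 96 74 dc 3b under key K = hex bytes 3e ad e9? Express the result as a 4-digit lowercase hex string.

03b6

Key hex bytes 3e ad e9 is 3 bytes ≤ B = 6; zero-pad to 6 bytes: K' = 3e ad e9 00 00 00.
K' ⊕ ipad = 08 9b df 36 36 36.  K' ⊕ opad = 62 f1 b5 5c 5c 5c.
Inner input = (K'⊕ipad) ∥ m = 08 9b df 36 36 36 ∥ 51 96 74 dc 3b.
Inner hash: sum = 8+155+223+54+54+54+81+150+116+220+59 = 1174 → 04 96.
Outer input = (K'⊕opad) ∥ inner = 62 f1 b5 5c 5c 5c ∥ 04 96.
Outer hash (tag): sum = 98+241+181+92+92+92+4+150 = 950 → 03 b6.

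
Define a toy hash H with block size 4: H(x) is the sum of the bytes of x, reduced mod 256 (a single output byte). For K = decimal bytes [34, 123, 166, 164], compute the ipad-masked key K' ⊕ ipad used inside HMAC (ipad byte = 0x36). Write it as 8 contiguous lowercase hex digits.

Key decimal bytes [34, 123, 166, 164] = 22 7b a6 a4 is exactly B = 4 bytes: K' = 22 7b a6 a4.
XOR each byte with 0x36: 22⊕36=14, 7b⊕36=4d, a6⊕36=90, a4⊕36=92.

144d9092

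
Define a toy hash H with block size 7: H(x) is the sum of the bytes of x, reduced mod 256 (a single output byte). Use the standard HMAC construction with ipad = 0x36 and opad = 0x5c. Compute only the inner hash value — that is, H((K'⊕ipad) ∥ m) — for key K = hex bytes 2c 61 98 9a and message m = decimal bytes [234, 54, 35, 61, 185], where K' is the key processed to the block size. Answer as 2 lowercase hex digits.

Key hex bytes 2c 61 98 9a is 4 bytes ≤ B = 7; zero-pad to 7 bytes: K' = 2c 61 98 9a 00 00 00.
K' ⊕ ipad = 1a 57 ae ac 36 36 36.
Inner input = 1a 57 ae ac 36 36 36 ∥ ea 36 23 3d b9.
Inner hash: sum = 26+87+174+172+54+54+54+234+54+35+61+185 = 1190; mod 256 = 166 → a6.

a6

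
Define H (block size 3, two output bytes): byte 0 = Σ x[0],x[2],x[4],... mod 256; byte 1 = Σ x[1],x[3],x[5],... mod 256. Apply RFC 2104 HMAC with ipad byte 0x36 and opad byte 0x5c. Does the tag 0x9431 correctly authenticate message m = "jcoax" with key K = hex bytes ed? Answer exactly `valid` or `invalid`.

valid

Key hex bytes ed is 1 byte ≤ B = 3; zero-pad to 3 bytes: K' = ed 00 00.
K' ⊕ ipad = db 36 36; K' ⊕ opad = b1 5c 5c.
Inner hash: even-index sum = 469 mod 256 = 213; odd-index sum = 391 mod 256 = 135 → d5 87.
Outer hash (recomputed tag): even-index sum = 404 mod 256 = 148; odd-index sum = 305 mod 256 = 49 → 94 31.
Recomputed tag = 9431; claimed = 9431 → match.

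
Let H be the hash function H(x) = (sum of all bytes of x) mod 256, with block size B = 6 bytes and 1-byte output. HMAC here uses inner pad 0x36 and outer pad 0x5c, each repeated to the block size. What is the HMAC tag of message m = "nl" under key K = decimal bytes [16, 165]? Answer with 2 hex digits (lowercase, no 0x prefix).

Key decimal bytes [16, 165] = 10 a5 is 2 bytes ≤ B = 6; zero-pad to 6 bytes: K' = 10 a5 00 00 00 00.
K' ⊕ ipad = 26 93 36 36 36 36.  K' ⊕ opad = 4c f9 5c 5c 5c 5c.
Inner input = (K'⊕ipad) ∥ m = 26 93 36 36 36 36 ∥ 6e 6c.
Inner hash: sum = 38+147+54+54+54+54+110+108 = 619; mod 256 = 107 → 6b.
Outer input = (K'⊕opad) ∥ inner = 4c f9 5c 5c 5c 5c ∥ 6b.
Outer hash (tag): sum = 76+249+92+92+92+92+107 = 800; mod 256 = 32 → 20.

20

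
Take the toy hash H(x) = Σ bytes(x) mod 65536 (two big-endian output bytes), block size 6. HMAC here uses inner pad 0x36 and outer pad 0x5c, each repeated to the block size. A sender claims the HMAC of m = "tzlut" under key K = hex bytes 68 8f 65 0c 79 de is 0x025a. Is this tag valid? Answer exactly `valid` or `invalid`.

Key hex bytes 68 8f 65 0c 79 de is exactly B = 6 bytes: K' = 68 8f 65 0c 79 de.
K' ⊕ ipad = 5e b9 53 3a 4f e8; K' ⊕ opad = 34 d3 39 50 25 82.
Inner hash: sum = 94+185+83+58+79+232+116+122+108+117+116 = 1310 → 05 1e.
Outer hash (recomputed tag): sum = 52+211+57+80+37+130+5+30 = 602 → 02 5a.
Recomputed tag = 025a; claimed = 025a → match.

valid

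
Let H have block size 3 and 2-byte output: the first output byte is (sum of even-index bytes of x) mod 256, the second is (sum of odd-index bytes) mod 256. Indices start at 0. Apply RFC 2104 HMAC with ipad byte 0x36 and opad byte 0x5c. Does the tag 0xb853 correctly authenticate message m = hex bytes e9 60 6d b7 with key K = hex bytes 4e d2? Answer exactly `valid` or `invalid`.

Key hex bytes 4e d2 is 2 bytes ≤ B = 3; zero-pad to 3 bytes: K' = 4e d2 00.
K' ⊕ ipad = 78 e4 36; K' ⊕ opad = 12 8e 5c.
Inner hash: even-index sum = 453 mod 256 = 197; odd-index sum = 570 mod 256 = 58 → c5 3a.
Outer hash (recomputed tag): even-index sum = 168 mod 256 = 168; odd-index sum = 339 mod 256 = 83 → a8 53.
Recomputed tag = a853; claimed = b853 → mismatch.

invalid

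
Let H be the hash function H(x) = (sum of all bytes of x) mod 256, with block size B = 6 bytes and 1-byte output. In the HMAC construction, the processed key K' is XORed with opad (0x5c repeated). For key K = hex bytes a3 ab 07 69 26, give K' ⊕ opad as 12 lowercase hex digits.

Key hex bytes a3 ab 07 69 26 is 5 bytes ≤ B = 6; zero-pad to 6 bytes: K' = a3 ab 07 69 26 00.
XOR each byte with 0x5c: a3⊕5c=ff, ab⊕5c=f7, 07⊕5c=5b, 69⊕5c=35, 26⊕5c=7a, 00⊕5c=5c.

fff75b357a5c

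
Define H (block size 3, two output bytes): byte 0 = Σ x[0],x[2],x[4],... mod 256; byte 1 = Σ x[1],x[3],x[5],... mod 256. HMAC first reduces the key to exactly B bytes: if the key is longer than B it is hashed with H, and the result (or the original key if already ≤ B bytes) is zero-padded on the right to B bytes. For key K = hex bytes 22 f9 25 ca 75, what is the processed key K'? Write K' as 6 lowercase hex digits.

|K| = 5 > B = 3, so first hash the key.
H(K): even-index sum = 188 mod 256 = 188; odd-index sum = 451 mod 256 = 195 → bc c3.
Zero-pad H(K) = bc c3 to 3 bytes: K' = bc c3 00.

bcc300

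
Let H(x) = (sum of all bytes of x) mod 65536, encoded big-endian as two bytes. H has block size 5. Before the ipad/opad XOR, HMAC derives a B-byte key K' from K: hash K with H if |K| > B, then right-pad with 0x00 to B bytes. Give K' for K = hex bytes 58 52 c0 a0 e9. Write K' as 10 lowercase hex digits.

Key hex bytes 58 52 c0 a0 e9 is exactly B = 5 bytes: K' = 58 52 c0 a0 e9.

5852c0a0e9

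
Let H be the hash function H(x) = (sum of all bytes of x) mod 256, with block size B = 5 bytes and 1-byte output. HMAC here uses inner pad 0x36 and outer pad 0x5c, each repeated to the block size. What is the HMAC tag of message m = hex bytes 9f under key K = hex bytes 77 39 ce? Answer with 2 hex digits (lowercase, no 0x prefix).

Key hex bytes 77 39 ce is 3 bytes ≤ B = 5; zero-pad to 5 bytes: K' = 77 39 ce 00 00.
K' ⊕ ipad = 41 0f f8 36 36.  K' ⊕ opad = 2b 65 92 5c 5c.
Inner input = (K'⊕ipad) ∥ m = 41 0f f8 36 36 ∥ 9f.
Inner hash: sum = 65+15+248+54+54+159 = 595; mod 256 = 83 → 53.
Outer input = (K'⊕opad) ∥ inner = 2b 65 92 5c 5c ∥ 53.
Outer hash (tag): sum = 43+101+146+92+92+83 = 557; mod 256 = 45 → 2d.

2d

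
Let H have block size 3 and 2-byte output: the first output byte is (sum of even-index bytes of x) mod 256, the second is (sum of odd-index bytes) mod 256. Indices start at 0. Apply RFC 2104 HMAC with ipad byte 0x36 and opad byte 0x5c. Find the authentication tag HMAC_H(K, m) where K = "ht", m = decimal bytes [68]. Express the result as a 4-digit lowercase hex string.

Key "ht" = 68 74 is 2 bytes ≤ B = 3; zero-pad to 3 bytes: K' = 68 74 00.
K' ⊕ ipad = 5e 42 36.  K' ⊕ opad = 34 28 5c.
Inner input = (K'⊕ipad) ∥ m = 5e 42 36 ∥ 44.
Inner hash: even-index sum = 148 mod 256 = 148; odd-index sum = 134 mod 256 = 134 → 94 86.
Outer input = (K'⊕opad) ∥ inner = 34 28 5c ∥ 94 86.
Outer hash (tag): even-index sum = 278 mod 256 = 22; odd-index sum = 188 mod 256 = 188 → 16 bc.

16bc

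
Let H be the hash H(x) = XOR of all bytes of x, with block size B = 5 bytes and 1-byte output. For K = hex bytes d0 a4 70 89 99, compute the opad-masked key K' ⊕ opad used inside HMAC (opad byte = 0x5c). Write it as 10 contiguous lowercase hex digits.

Key hex bytes d0 a4 70 89 99 is exactly B = 5 bytes: K' = d0 a4 70 89 99.
XOR each byte with 0x5c: d0⊕5c=8c, a4⊕5c=f8, 70⊕5c=2c, 89⊕5c=d5, 99⊕5c=c5.

8cf82cd5c5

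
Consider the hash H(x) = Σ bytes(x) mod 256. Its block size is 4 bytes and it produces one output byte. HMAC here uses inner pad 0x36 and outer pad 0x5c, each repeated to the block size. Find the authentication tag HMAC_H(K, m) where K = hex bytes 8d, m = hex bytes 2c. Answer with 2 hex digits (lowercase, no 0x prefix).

6e

Key hex bytes 8d is 1 byte ≤ B = 4; zero-pad to 4 bytes: K' = 8d 00 00 00.
K' ⊕ ipad = bb 36 36 36.  K' ⊕ opad = d1 5c 5c 5c.
Inner input = (K'⊕ipad) ∥ m = bb 36 36 36 ∥ 2c.
Inner hash: sum = 187+54+54+54+44 = 393; mod 256 = 137 → 89.
Outer input = (K'⊕opad) ∥ inner = d1 5c 5c 5c ∥ 89.
Outer hash (tag): sum = 209+92+92+92+137 = 622; mod 256 = 110 → 6e.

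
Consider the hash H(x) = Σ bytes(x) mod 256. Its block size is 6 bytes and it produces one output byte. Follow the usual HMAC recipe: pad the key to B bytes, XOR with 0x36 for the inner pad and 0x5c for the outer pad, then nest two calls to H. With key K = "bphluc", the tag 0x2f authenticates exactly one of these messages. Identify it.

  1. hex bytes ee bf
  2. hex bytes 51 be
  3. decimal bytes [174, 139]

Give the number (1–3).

2

Key "bphluc" = 62 70 68 6c 75 63 is exactly B = 6 bytes: K' = 62 70 68 6c 75 63.
K' ⊕ ipad = 54 46 5e 5a 43 55; K' ⊕ opad = 3e 2c 34 30 29 3f.
m1: inner = H(54 46 5e 5a 43 55 ee bf) = 97; tag = H(3e 2c 34 30 29 3f 97) = cd
m2: inner = H(54 46 5e 5a 43 55 51 be) = f9; tag = H(3e 2c 34 30 29 3f f9) = 2f ← matches
m3: inner = H(54 46 5e 5a 43 55 ae 8b) = 23; tag = H(3e 2c 34 30 29 3f 23) = 59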